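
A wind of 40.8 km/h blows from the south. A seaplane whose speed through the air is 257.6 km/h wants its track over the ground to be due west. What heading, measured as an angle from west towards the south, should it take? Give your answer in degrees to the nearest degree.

The wind pushes perpendicular to the desired track; the heading must have a component into the wind equal to 40.8 km/h: 257.6 sin θ = 40.8.
sin θ = 0.1584, so θ = 9.113°.

9°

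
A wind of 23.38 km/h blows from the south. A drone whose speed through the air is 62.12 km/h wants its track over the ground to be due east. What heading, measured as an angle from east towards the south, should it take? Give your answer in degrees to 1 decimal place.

22.1°

The wind pushes perpendicular to the desired track; the heading must have a component into the wind equal to 23.38 km/h: 62.12 sin θ = 23.38.
sin θ = 0.3764, so θ = 22.109°.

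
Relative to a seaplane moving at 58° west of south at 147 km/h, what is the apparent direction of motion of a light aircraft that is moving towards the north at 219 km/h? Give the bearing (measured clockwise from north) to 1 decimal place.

Taking east as x and north as y: light aircraft velocity = (0.000, 219.000) km/h; seaplane velocity = (-124.663, -77.898) km/h.
Velocity of light aircraft relative to seaplane = (0.000, 219.000) − (-124.663, -77.898) = (124.663, 296.898) km/h.
Bearing = atan2(124.66, 296.90) = 22.78° clockwise from north.

022.8°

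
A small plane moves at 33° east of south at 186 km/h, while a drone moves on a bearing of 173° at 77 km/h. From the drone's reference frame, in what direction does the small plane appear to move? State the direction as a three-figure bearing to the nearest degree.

Taking east as x and north as y: small plane velocity = (101.303, -155.993) km/h; drone velocity = (9.384, -76.426) km/h.
Velocity of small plane relative to drone = (101.303, -155.993) − (9.384, -76.426) = (91.919, -79.567) km/h.
Bearing = atan2(91.92, -79.57) = 130.88° clockwise from north.

131°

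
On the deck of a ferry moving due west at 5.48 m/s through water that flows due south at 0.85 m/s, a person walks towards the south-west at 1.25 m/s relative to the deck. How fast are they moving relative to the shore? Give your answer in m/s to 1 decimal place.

6.6 m/s

In east/north components (m/s): person relative to ferry = (-0.884, -0.884); ferry relative to water = (-5.480, 0.000); water relative to ground = (0.000, -0.850).
Sum = (-6.364, -1.734) m/s.
Speed = |(-6.364, -1.734)| = 6.596 m/s.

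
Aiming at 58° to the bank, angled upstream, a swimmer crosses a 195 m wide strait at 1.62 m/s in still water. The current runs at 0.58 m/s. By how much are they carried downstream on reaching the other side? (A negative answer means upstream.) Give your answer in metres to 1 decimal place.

Perpendicular speed = 1.374 m/s; crossing time = 195 / 1.374 = 141.938 s.
Net downstream speed = -0.278 m/s.
Drift = -0.278 × 141.938 = -39.525 m (upstream).

-39.5 m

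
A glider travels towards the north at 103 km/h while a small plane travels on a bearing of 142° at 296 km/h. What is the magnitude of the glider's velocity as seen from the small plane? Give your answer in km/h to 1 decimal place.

382.5 km/h

Taking east as x and north as y: glider velocity = (0.000, 103.000) km/h; small plane velocity = (182.236, -233.251) km/h.
Velocity of glider relative to small plane = (0.000, 103.000) − (182.236, -233.251) = (-182.236, 336.251) km/h.
Magnitude = |(-182.236, 336.251)| = 382.459 km/h.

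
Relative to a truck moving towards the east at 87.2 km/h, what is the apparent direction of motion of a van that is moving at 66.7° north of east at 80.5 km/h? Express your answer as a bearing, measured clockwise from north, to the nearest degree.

323°

Taking east as x and north as y: van velocity = (31.841, 73.935) km/h; truck velocity = (87.200, 0.000) km/h.
Velocity of van relative to truck = (31.841, 73.935) − (87.200, 0.000) = (-55.359, 73.935) km/h.
Bearing = atan2(-55.36, 73.93) = 323.18° clockwise from north.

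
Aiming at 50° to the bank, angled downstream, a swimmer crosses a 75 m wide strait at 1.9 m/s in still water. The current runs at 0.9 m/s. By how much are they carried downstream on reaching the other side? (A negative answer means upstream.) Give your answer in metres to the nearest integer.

109 m

Perpendicular speed = 1.455 m/s; crossing time = 75 / 1.455 = 51.529 s.
Net downstream speed = 2.121 m/s.
Drift = 2.121 × 51.529 = 109.309 m (downstream).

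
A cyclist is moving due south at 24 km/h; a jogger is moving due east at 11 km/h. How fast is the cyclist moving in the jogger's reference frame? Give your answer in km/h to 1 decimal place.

Taking east as x and north as y: cyclist velocity = (0.000, -24.000) km/h; jogger velocity = (11.000, 0.000) km/h.
Velocity of cyclist relative to jogger = (0.000, -24.000) − (11.000, 0.000) = (-11.000, -24.000) km/h.
Magnitude = |(-11.000, -24.000)| = 26.401 km/h.

26.4 km/h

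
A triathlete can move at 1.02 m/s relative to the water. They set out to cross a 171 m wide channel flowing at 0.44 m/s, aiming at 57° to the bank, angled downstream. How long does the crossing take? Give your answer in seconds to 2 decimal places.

The component of the triathlete's velocity perpendicular to the bank is 1.02 × sin 57° = 0.855 m/s.
The flow acts along the bank and has no component across it.
Time = 171 / 0.855 = 199.896 s.

199.90 s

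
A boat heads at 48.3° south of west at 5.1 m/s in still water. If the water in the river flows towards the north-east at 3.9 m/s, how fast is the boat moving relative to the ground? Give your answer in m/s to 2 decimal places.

1.23 m/s

Taking east as x and north as y: velocity relative to the water = (-3.393, -3.808) m/s; the water relative to ground = (2.758, 2.758) m/s.
Velocity relative to ground = (-3.393, -3.808) + (2.758, 2.758) = (-0.635, -1.050) m/s.
Speed = |(-0.635, -1.050)| = 1.227 m/s.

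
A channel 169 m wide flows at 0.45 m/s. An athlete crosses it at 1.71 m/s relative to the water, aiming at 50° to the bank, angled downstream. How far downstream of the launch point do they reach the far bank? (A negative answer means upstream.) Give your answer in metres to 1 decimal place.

199.9 m

Perpendicular speed = 1.310 m/s; crossing time = 169 / 1.310 = 129.014 s.
Net downstream speed = 1.549 m/s.
Drift = 1.549 × 129.014 = 199.864 m (downstream).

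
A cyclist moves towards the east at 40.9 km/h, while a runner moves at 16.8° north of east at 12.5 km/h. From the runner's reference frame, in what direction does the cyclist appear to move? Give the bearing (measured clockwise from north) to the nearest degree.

Taking east as x and north as y: cyclist velocity = (40.900, 0.000) km/h; runner velocity = (11.966, 3.613) km/h.
Velocity of cyclist relative to runner = (40.900, 0.000) − (11.966, 3.613) = (28.934, -3.613) km/h.
Bearing = atan2(28.93, -3.61) = 97.12° clockwise from north.

097°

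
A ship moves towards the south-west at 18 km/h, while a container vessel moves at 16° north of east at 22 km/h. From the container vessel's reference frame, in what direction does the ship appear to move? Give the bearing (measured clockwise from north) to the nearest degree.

Taking east as x and north as y: ship velocity = (-12.728, -12.728) km/h; container vessel velocity = (21.148, 6.064) km/h.
Velocity of ship relative to container vessel = (-12.728, -12.728) − (21.148, 6.064) = (-33.876, -18.792) km/h.
Bearing = atan2(-33.88, -18.79) = 240.98° clockwise from north.

241°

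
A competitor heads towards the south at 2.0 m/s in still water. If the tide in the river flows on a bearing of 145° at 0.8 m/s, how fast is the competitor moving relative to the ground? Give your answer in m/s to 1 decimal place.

Taking east as x and north as y: velocity relative to the water = (0.000, -2.000) m/s; the water relative to ground = (0.459, -0.655) m/s.
Velocity relative to ground = (0.000, -2.000) + (0.459, -0.655) = (0.459, -2.655) m/s.
Speed = |(0.459, -2.655)| = 2.695 m/s.

2.7 m/s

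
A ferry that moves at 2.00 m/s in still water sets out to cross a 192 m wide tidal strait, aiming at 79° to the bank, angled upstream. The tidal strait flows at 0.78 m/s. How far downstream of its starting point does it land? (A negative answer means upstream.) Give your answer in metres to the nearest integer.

39 m

Perpendicular speed = 1.963 m/s; crossing time = 192 / 1.963 = 97.797 s.
Net downstream speed = 0.398 m/s.
Drift = 0.398 × 97.797 = 38.960 m (downstream).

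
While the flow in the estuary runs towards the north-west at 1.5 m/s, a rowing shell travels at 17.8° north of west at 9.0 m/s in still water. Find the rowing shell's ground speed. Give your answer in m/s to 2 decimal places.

Taking east as x and north as y: velocity relative to the water = (-8.569, 2.751) m/s; the water relative to ground = (-1.061, 1.061) m/s.
Velocity relative to ground = (-8.569, 2.751) + (-1.061, 1.061) = (-9.630, 3.812) m/s.
Speed = |(-9.630, 3.812)| = 10.357 m/s.

10.36 m/s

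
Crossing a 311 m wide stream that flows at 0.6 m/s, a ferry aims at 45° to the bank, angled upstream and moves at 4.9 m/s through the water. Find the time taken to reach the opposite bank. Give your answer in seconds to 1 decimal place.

The component of the ferry's velocity perpendicular to the bank is 4.9 × sin 45° = 3.465 m/s.
The current is parallel to the bank, so it does not affect the crossing time.
Time = 311 / 3.465 = 89.759 s.

89.8 s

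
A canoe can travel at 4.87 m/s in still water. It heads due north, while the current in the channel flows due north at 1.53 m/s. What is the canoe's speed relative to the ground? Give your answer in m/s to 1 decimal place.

Taking east as x and north as y: velocity relative to the water = (0.000, 4.870) m/s; the water relative to ground = (0.000, 1.530) m/s.
Velocity relative to ground = (0.000, 4.870) + (0.000, 1.530) = (0.000, 6.400) m/s.
Speed = |(0.000, 6.400)| = 6.400 m/s.

6.4 m/s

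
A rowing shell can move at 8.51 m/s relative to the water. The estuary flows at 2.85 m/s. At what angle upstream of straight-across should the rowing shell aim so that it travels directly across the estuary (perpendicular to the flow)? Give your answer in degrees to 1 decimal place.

To cancel the current, the upstream component of the rowing shell's velocity must equal the flow: 8.51 sin θ = 2.85.
sin θ = 2.85 / 8.51 = 0.3349.
θ = arcsin(0.3349) = 19.566°.

19.6°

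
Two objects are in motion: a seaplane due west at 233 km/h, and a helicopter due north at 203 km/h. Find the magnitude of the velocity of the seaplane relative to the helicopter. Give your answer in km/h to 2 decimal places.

Taking east as x and north as y: seaplane velocity = (-233.000, 0.000) km/h; helicopter velocity = (0.000, 203.000) km/h.
Velocity of seaplane relative to helicopter = (-233.000, 0.000) − (0.000, 203.000) = (-233.000, -203.000) km/h.
Magnitude = |(-233.000, -203.000)| = 309.028 km/h.

309.03 km/h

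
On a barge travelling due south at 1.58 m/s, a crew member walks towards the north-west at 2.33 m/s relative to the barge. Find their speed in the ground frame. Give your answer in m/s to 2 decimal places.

1.65 m/s

Taking east as x and north as y: barge velocity = (0.000, -1.580) m/s; crew member velocity relative to barge = (-1.648, 1.648) m/s.
Velocity relative to ground = (0.000, -1.580) + (-1.648, 1.648) = (-1.648, 0.068) m/s.
Speed = |(-1.648, 0.068)| = 1.649 m/s.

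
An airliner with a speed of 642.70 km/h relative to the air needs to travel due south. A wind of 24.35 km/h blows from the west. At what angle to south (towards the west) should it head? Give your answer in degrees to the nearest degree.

The wind pushes perpendicular to the desired track; the heading must have a component into the wind equal to 24.35 km/h: 642.70 sin θ = 24.35.
sin θ = 0.0379, so θ = 2.171°.

2°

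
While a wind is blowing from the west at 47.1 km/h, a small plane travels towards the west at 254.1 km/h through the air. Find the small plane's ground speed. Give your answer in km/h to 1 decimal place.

207.0 km/h

Taking east as x and north as y: velocity relative to the air = (-254.100, 0.000) km/h; the air relative to ground = (47.100, 0.000) km/h.
Velocity relative to ground = (-254.100, 0.000) + (47.100, 0.000) = (-207.000, 0.000) km/h.
Speed = |(-207.000, 0.000)| = 207.000 km/h.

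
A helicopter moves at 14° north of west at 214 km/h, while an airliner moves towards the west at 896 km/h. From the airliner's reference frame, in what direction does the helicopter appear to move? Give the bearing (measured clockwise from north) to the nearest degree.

086°

Taking east as x and north as y: helicopter velocity = (-207.643, 51.771) km/h; airliner velocity = (-896.000, 0.000) km/h.
Velocity of helicopter relative to airliner = (-207.643, 51.771) − (-896.000, 0.000) = (688.357, 51.771) km/h.
Bearing = atan2(688.36, 51.77) = 85.70° clockwise from north.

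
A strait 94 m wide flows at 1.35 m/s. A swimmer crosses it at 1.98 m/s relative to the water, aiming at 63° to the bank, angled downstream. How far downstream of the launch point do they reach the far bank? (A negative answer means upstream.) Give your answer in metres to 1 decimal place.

119.8 m

Perpendicular speed = 1.764 m/s; crossing time = 94 / 1.764 = 53.282 s.
Net downstream speed = 2.249 m/s.
Drift = 2.249 × 53.282 = 119.826 m (downstream).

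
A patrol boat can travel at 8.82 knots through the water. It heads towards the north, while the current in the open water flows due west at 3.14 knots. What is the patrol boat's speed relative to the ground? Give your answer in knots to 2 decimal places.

9.36 knots

Taking east as x and north as y: velocity relative to the water = (0.000, 8.820) knots; the water relative to ground = (-3.140, 0.000) knots.
Velocity relative to ground = (0.000, 8.820) + (-3.140, 0.000) = (-3.140, 8.820) knots.
Speed = |(-3.140, 8.820)| = 9.362 knots.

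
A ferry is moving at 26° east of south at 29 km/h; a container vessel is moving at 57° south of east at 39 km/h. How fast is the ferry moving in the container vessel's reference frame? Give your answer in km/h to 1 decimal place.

Taking east as x and north as y: ferry velocity = (12.713, -26.065) km/h; container vessel velocity = (21.241, -32.708) km/h.
Velocity of ferry relative to container vessel = (12.713, -26.065) − (21.241, -32.708) = (-8.528, 6.643) km/h.
Magnitude = |(-8.528, 6.643)| = 10.810 km/h.

10.8 km/h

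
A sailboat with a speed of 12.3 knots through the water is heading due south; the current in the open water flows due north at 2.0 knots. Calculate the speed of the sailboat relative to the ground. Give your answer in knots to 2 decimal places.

10.30 knots

Taking east as x and north as y: velocity relative to the water = (0.000, -12.300) knots; the water relative to ground = (0.000, 2.000) knots.
Velocity relative to ground = (0.000, -12.300) + (0.000, 2.000) = (0.000, -10.300) knots.
Speed = |(0.000, -10.300)| = 10.300 knots.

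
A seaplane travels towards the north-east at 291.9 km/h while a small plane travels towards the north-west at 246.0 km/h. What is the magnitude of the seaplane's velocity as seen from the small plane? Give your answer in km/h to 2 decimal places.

381.73 km/h

Taking east as x and north as y: seaplane velocity = (206.404, 206.404) km/h; small plane velocity = (-173.948, 173.948) km/h.
Velocity of seaplane relative to small plane = (206.404, 206.404) − (-173.948, 173.948) = (380.353, 32.456) km/h.
Magnitude = |(380.353, 32.456)| = 381.735 km/h.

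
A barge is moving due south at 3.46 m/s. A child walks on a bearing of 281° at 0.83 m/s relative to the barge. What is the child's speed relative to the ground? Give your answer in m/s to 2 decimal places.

3.40 m/s

Taking east as x and north as y: barge velocity = (0.000, -3.460) m/s; child velocity relative to barge = (-0.815, 0.158) m/s.
Velocity relative to ground = (0.000, -3.460) + (-0.815, 0.158) = (-0.815, -3.302) m/s.
Speed = |(-0.815, -3.302)| = 3.401 m/s.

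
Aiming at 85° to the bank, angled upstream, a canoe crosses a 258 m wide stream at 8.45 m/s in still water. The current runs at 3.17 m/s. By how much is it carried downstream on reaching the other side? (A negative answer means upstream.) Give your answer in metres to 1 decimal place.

Perpendicular speed = 8.418 m/s; crossing time = 258 / 8.418 = 30.649 s.
Net downstream speed = 2.434 m/s.
Drift = 2.434 × 30.649 = 74.586 m (downstream).

74.6 m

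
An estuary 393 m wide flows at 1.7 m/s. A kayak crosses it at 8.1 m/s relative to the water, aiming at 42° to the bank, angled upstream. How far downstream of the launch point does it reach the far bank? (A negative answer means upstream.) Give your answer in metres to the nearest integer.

-313 m

Perpendicular speed = 5.420 m/s; crossing time = 393 / 5.420 = 72.510 s.
Net downstream speed = -4.319 m/s.
Drift = -4.319 × 72.510 = -313.204 m (upstream).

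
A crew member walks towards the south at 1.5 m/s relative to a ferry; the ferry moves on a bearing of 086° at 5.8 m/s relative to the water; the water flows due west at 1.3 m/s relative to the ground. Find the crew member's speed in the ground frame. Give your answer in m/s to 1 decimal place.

4.6 m/s

In east/north components (m/s): crew member relative to ferry = (0.000, -1.500); ferry relative to water = (5.786, 0.405); water relative to ground = (-1.300, 0.000).
Sum = (4.486, -1.095) m/s.
Speed = |(4.486, -1.095)| = 4.618 m/s.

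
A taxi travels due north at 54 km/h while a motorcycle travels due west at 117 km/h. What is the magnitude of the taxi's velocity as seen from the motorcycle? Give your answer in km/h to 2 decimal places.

128.86 km/h

Taking east as x and north as y: taxi velocity = (0.000, 54.000) km/h; motorcycle velocity = (-117.000, 0.000) km/h.
Velocity of taxi relative to motorcycle = (0.000, 54.000) − (-117.000, 0.000) = (117.000, 54.000) km/h.
Magnitude = |(117.000, 54.000)| = 128.860 km/h.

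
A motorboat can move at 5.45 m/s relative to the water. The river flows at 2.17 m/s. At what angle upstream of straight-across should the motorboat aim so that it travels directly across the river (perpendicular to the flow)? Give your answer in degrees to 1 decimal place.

23.5°

To cancel the current, the upstream component of the motorboat's velocity must equal the flow: 5.45 sin θ = 2.17.
sin θ = 2.17 / 5.45 = 0.3982.
θ = arcsin(0.3982) = 23.464°.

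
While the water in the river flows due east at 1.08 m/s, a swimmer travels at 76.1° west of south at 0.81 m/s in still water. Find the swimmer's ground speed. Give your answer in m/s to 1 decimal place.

0.4 m/s

Taking east as x and north as y: velocity relative to the water = (-0.786, -0.195) m/s; the water relative to ground = (1.080, 0.000) m/s.
Velocity relative to ground = (-0.786, -0.195) + (1.080, 0.000) = (0.294, -0.195) m/s.
Speed = |(0.294, -0.195)| = 0.352 m/s.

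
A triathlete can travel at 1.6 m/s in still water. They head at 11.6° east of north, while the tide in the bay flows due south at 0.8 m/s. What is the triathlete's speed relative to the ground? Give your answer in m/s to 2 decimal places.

0.83 m/s

Taking east as x and north as y: velocity relative to the water = (0.322, 1.567) m/s; the water relative to ground = (0.000, -0.800) m/s.
Velocity relative to ground = (0.322, 1.567) + (0.000, -0.800) = (0.322, 0.767) m/s.
Speed = |(0.322, 0.767)| = 0.832 m/s.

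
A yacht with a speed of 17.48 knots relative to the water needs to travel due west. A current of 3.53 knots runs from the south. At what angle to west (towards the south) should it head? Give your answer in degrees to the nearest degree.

The current pushes perpendicular to the desired track; the heading must have a component into the current equal to 3.53 knots: 17.48 sin θ = 3.53.
sin θ = 0.2019, so θ = 11.651°.

12°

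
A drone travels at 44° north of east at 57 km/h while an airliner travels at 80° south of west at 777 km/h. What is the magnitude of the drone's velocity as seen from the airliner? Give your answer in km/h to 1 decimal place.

Taking east as x and north as y: drone velocity = (41.002, 39.596) km/h; airliner velocity = (-134.925, -765.196) km/h.
Velocity of drone relative to airliner = (41.002, 39.596) − (-134.925, -765.196) = (175.927, 804.791) km/h.
Magnitude = |(175.927, 804.791)| = 823.796 km/h.

823.8 km/h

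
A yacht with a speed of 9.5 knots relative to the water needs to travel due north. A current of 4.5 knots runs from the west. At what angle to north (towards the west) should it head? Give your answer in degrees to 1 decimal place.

28.3°

The current pushes perpendicular to the desired track; the heading must have a component into the current equal to 4.5 knots: 9.5 sin θ = 4.5.
sin θ = 0.4737, so θ = 28.274°.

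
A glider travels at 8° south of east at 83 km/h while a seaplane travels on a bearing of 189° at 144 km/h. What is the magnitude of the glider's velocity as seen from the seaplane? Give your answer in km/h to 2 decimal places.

167.46 km/h

Taking east as x and north as y: glider velocity = (82.192, -11.551) km/h; seaplane velocity = (-22.527, -142.227) km/h.
Velocity of glider relative to seaplane = (82.192, -11.551) − (-22.527, -142.227) = (104.719, 130.676) km/h.
Magnitude = |(104.719, 130.676)| = 167.458 km/h.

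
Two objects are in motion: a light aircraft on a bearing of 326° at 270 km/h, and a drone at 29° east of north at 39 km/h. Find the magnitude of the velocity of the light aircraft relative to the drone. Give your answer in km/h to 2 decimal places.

Taking east as x and north as y: light aircraft velocity = (-150.982, 223.840) km/h; drone velocity = (18.908, 34.110) km/h.
Velocity of light aircraft relative to drone = (-150.982, 223.840) − (18.908, 34.110) = (-169.890, 189.730) km/h.
Magnitude = |(-169.890, 189.730)| = 254.676 km/h.

254.68 km/h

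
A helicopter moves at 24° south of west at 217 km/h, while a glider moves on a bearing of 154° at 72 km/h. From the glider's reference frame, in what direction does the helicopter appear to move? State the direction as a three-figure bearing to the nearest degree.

264°

Taking east as x and north as y: helicopter velocity = (-198.239, -88.262) km/h; glider velocity = (31.563, -64.713) km/h.
Velocity of helicopter relative to glider = (-198.239, -88.262) − (31.563, -64.713) = (-229.802, -23.549) km/h.
Bearing = atan2(-229.80, -23.55) = 264.15° clockwise from north.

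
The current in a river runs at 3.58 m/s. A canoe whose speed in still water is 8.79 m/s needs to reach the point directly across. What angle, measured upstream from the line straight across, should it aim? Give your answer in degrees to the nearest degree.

To cancel the current, the upstream component of the canoe's velocity must equal the flow: 8.79 sin θ = 3.58.
sin θ = 3.58 / 8.79 = 0.4073.
θ = arcsin(0.4073) = 24.034°.

24°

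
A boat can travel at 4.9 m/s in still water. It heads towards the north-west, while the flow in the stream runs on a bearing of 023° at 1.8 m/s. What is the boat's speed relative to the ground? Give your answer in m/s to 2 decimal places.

Taking east as x and north as y: velocity relative to the water = (-3.465, 3.465) m/s; the water relative to ground = (0.703, 1.657) m/s.
Velocity relative to ground = (-3.465, 3.465) + (0.703, 1.657) = (-2.762, 5.122) m/s.
Speed = |(-2.762, 5.122)| = 5.819 m/s.

5.82 m/s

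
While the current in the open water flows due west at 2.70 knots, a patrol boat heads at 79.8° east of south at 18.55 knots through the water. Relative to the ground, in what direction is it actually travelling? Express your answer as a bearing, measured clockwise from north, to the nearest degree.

Taking east as x and north as y: velocity relative to the water = (18.257, -3.285) knots; the water relative to ground = (-2.700, 0.000) knots.
Velocity relative to ground = (18.257, -3.285) + (-2.700, 0.000) = (15.557, -3.285) knots.
Bearing = atan2(15.56, -3.28) = 101.92° clockwise from north.

102°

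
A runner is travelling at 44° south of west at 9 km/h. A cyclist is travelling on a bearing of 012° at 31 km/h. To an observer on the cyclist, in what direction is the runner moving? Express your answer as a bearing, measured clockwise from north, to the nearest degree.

199°

Taking east as x and north as y: runner velocity = (-6.474, -6.252) km/h; cyclist velocity = (6.445, 30.323) km/h.
Velocity of runner relative to cyclist = (-6.474, -6.252) − (6.445, 30.323) = (-12.919, -36.575) km/h.
Bearing = atan2(-12.92, -36.57) = 199.45° clockwise from north.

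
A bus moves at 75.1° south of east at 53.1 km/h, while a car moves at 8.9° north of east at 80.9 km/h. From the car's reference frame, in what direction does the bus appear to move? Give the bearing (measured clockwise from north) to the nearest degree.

Taking east as x and north as y: bus velocity = (13.654, -51.315) km/h; car velocity = (79.926, 12.516) km/h.
Velocity of bus relative to car = (13.654, -51.315) − (79.926, 12.516) = (-66.272, -63.831) km/h.
Bearing = atan2(-66.27, -63.83) = 226.08° clockwise from north.

226°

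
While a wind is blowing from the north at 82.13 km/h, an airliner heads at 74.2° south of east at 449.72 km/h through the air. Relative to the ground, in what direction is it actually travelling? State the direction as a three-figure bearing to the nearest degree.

Taking east as x and north as y: velocity relative to the air = (122.450, -432.729) km/h; the air relative to ground = (0.000, -82.130) km/h.
Velocity relative to ground = (122.450, -432.729) + (0.000, -82.130) = (122.450, -514.859) km/h.
Bearing = atan2(122.45, -514.86) = 166.62° clockwise from north.

167°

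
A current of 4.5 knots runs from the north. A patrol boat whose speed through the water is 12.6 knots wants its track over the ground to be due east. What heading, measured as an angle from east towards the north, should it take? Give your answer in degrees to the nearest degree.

21°

The current pushes perpendicular to the desired track; the heading must have a component into the current equal to 4.5 knots: 12.6 sin θ = 4.5.
sin θ = 0.3571, so θ = 20.925°.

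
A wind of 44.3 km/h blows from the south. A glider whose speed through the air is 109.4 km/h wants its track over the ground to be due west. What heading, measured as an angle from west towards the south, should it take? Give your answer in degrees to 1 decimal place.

23.9°

The wind pushes perpendicular to the desired track; the heading must have a component into the wind equal to 44.3 km/h: 109.4 sin θ = 44.3.
sin θ = 0.4049, so θ = 23.887°.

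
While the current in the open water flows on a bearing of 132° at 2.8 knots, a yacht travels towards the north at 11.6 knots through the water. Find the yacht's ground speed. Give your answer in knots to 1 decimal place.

9.9 knots

Taking east as x and north as y: velocity relative to the water = (0.000, 11.600) knots; the water relative to ground = (2.081, -1.874) knots.
Velocity relative to ground = (0.000, 11.600) + (2.081, -1.874) = (2.081, 9.726) knots.
Speed = |(2.081, 9.726)| = 9.947 knots.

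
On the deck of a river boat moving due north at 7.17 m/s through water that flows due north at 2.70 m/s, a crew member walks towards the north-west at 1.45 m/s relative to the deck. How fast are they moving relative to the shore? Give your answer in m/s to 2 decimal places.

In east/north components (m/s): crew member relative to river boat = (-1.025, 1.025); river boat relative to water = (0.000, 7.170); water relative to ground = (0.000, 2.700).
Sum = (-1.025, 10.895) m/s.
Speed = |(-1.025, 10.895)| = 10.943 m/s.

10.94 m/s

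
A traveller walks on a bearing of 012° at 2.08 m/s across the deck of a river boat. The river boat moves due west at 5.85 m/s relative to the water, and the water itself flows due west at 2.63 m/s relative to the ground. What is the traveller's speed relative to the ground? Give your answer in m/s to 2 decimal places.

8.30 m/s

In east/north components (m/s): traveller relative to river boat = (0.432, 2.035); river boat relative to water = (-5.850, 0.000); water relative to ground = (-2.630, 0.000).
Sum = (-8.048, 2.035) m/s.
Speed = |(-8.048, 2.035)| = 8.301 m/s.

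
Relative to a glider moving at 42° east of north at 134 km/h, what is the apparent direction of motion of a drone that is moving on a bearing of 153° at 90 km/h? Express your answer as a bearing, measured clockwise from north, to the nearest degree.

Taking east as x and north as y: drone velocity = (40.859, -80.191) km/h; glider velocity = (89.664, 99.581) km/h.
Velocity of drone relative to glider = (40.859, -80.191) − (89.664, 99.581) = (-48.804, -179.772) km/h.
Bearing = atan2(-48.80, -179.77) = 195.19° clockwise from north.

195°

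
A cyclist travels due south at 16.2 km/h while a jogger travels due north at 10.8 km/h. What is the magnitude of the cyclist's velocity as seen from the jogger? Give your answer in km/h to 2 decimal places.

27.00 km/h

Taking east as x and north as y: cyclist velocity = (0.000, -16.200) km/h; jogger velocity = (0.000, 10.800) km/h.
Velocity of cyclist relative to jogger = (0.000, -16.200) − (0.000, 10.800) = (0.000, -27.000) km/h.
Magnitude = |(0.000, -27.000)| = 27.000 km/h.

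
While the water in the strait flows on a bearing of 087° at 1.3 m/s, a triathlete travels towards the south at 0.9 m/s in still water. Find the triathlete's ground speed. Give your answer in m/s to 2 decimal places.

1.54 m/s

Taking east as x and north as y: velocity relative to the water = (0.000, -0.900) m/s; the water relative to ground = (1.298, 0.068) m/s.
Velocity relative to ground = (0.000, -0.900) + (1.298, 0.068) = (1.298, -0.832) m/s.
Speed = |(1.298, -0.832)| = 1.542 m/s.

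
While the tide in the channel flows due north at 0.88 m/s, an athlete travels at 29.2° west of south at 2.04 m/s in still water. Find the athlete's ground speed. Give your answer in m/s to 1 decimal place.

1.3 m/s

Taking east as x and north as y: velocity relative to the water = (-0.995, -1.781) m/s; the water relative to ground = (0.000, 0.880) m/s.
Velocity relative to ground = (-0.995, -1.781) + (0.000, 0.880) = (-0.995, -0.901) m/s.
Speed = |(-0.995, -0.901)| = 1.342 m/s.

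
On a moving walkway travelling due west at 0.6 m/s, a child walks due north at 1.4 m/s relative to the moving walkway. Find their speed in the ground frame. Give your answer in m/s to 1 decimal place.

1.5 m/s

Taking east as x and north as y: moving walkway velocity = (-0.600, 0.000) m/s; child velocity relative to moving walkway = (0.000, 1.400) m/s.
Velocity relative to ground = (-0.600, 0.000) + (0.000, 1.400) = (-0.600, 1.400) m/s.
Speed = |(-0.600, 1.400)| = 1.523 m/s.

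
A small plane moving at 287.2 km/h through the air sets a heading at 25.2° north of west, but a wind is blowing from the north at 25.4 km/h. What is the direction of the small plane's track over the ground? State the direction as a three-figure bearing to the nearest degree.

Taking east as x and north as y: velocity relative to the air = (-259.866, 122.284) km/h; the air relative to ground = (0.000, -25.400) km/h.
Velocity relative to ground = (-259.866, 122.284) + (0.000, -25.400) = (-259.866, 96.884) km/h.
Bearing = atan2(-259.87, 96.88) = 290.45° clockwise from north.

290°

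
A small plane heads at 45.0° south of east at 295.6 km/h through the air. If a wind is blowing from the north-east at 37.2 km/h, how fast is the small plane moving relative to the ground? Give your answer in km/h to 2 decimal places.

297.93 km/h

Taking east as x and north as y: velocity relative to the air = (209.021, -209.021) km/h; the air relative to ground = (-26.304, -26.304) km/h.
Velocity relative to ground = (209.021, -209.021) + (-26.304, -26.304) = (182.716, -235.325) km/h.
Speed = |(182.716, -235.325)| = 297.932 km/h.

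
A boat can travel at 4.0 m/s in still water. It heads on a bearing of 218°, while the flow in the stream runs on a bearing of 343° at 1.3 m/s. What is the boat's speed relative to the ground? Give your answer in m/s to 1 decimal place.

Taking east as x and north as y: velocity relative to the water = (-2.463, -3.152) m/s; the water relative to ground = (-0.380, 1.243) m/s.
Velocity relative to ground = (-2.463, -3.152) + (-0.380, 1.243) = (-2.843, -1.909) m/s.
Speed = |(-2.843, -1.909)| = 3.424 m/s.

3.4 m/s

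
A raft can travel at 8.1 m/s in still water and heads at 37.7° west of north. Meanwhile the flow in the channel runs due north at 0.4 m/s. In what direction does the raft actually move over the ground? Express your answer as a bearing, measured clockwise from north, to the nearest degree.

324°

Taking east as x and north as y: velocity relative to the water = (-4.953, 6.409) m/s; the water relative to ground = (0.000, 0.400) m/s.
Velocity relative to ground = (-4.953, 6.409) + (0.000, 0.400) = (-4.953, 6.809) m/s.
Bearing = atan2(-4.95, 6.81) = 323.96° clockwise from north.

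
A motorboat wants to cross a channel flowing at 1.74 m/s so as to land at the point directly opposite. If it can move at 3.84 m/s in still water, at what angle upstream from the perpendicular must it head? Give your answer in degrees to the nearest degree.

27°

To cancel the current, the upstream component of the motorboat's velocity must equal the flow: 3.84 sin θ = 1.74.
sin θ = 1.74 / 3.84 = 0.4531.
θ = arcsin(0.4531) = 26.944°.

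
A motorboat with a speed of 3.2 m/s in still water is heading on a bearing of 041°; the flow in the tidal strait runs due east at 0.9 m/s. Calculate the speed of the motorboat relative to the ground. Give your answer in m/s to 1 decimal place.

Taking east as x and north as y: velocity relative to the water = (2.099, 2.415) m/s; the water relative to ground = (0.900, 0.000) m/s.
Velocity relative to ground = (2.099, 2.415) + (0.900, 0.000) = (2.999, 2.415) m/s.
Speed = |(2.999, 2.415)| = 3.851 m/s.

3.9 m/s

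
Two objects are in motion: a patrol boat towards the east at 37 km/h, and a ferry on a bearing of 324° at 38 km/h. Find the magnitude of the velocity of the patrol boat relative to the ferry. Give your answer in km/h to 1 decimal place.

66.8 km/h

Taking east as x and north as y: patrol boat velocity = (37.000, 0.000) km/h; ferry velocity = (-22.336, 30.743) km/h.
Velocity of patrol boat relative to ferry = (37.000, 0.000) − (-22.336, 30.743) = (59.336, -30.743) km/h.
Magnitude = |(59.336, -30.743)| = 66.827 km/h.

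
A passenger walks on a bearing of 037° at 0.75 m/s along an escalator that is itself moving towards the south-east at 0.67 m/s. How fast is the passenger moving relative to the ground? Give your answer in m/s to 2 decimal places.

Taking east as x and north as y: escalator velocity = (0.474, -0.474) m/s; passenger velocity relative to escalator = (0.451, 0.599) m/s.
Velocity relative to ground = (0.474, -0.474) + (0.451, 0.599) = (0.925, 0.125) m/s.
Speed = |(0.925, 0.125)| = 0.934 m/s.

0.93 m/s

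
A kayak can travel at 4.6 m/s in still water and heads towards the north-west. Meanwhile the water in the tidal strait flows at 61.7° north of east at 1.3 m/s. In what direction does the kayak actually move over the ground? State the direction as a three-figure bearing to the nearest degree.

Taking east as x and north as y: velocity relative to the water = (-3.253, 3.253) m/s; the water relative to ground = (0.616, 1.145) m/s.
Velocity relative to ground = (-3.253, 3.253) + (0.616, 1.145) = (-2.636, 4.397) m/s.
Bearing = atan2(-2.64, 4.40) = 329.06° clockwise from north.

329°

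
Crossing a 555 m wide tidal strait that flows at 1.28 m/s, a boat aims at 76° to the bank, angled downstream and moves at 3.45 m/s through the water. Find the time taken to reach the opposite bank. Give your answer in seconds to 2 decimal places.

The component of the boat's velocity perpendicular to the bank is 3.45 × sin 76° = 3.348 m/s.
The flow acts along the bank and has no component across it.
Time = 555 / 3.348 = 165.794 s.

165.79 s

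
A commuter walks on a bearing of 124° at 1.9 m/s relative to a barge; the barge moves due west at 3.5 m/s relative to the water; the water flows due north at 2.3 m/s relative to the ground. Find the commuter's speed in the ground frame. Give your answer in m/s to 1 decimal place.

In east/north components (m/s): commuter relative to barge = (1.575, -1.062); barge relative to water = (-3.500, 0.000); water relative to ground = (0.000, 2.300).
Sum = (-1.925, 1.238) m/s.
Speed = |(-1.925, 1.238)| = 2.288 m/s.

2.3 m/s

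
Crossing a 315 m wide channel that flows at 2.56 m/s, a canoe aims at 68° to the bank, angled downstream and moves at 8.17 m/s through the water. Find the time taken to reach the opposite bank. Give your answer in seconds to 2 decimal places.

The component of the canoe's velocity perpendicular to the bank is 8.17 × sin 68° = 7.575 m/s.
The current is parallel to the bank, so it does not affect the crossing time.
Time = 315 / 7.575 = 41.584 s.

41.58 s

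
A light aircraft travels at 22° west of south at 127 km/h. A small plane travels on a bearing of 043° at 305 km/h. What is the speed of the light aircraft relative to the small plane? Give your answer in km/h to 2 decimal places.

Taking east as x and north as y: light aircraft velocity = (-47.575, -117.752) km/h; small plane velocity = (208.009, 223.063) km/h.
Velocity of light aircraft relative to small plane = (-47.575, -117.752) − (208.009, 223.063) = (-255.585, -340.815) km/h.
Magnitude = |(-255.585, -340.815)| = 426.003 km/h.

426.00 km/h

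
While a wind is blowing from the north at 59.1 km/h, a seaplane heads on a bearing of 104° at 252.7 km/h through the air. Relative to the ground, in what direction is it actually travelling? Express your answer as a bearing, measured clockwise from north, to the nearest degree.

Taking east as x and north as y: velocity relative to the air = (245.194, -61.134) km/h; the air relative to ground = (0.000, -59.100) km/h.
Velocity relative to ground = (245.194, -61.134) + (0.000, -59.100) = (245.194, -120.234) km/h.
Bearing = atan2(245.19, -120.23) = 116.12° clockwise from north.

116°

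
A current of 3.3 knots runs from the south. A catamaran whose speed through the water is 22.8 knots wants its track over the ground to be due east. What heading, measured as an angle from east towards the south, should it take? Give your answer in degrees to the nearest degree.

The current pushes perpendicular to the desired track; the heading must have a component into the current equal to 3.3 knots: 22.8 sin θ = 3.3.
sin θ = 0.1447, so θ = 8.322°.

8°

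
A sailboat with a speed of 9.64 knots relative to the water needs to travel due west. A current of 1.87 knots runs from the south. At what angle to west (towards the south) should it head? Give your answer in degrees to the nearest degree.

The current pushes perpendicular to the desired track; the heading must have a component into the current equal to 1.87 knots: 9.64 sin θ = 1.87.
sin θ = 0.1940, so θ = 11.185°.

11°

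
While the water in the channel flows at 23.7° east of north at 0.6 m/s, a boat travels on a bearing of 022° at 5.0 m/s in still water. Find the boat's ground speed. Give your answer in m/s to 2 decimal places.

5.60 m/s

Taking east as x and north as y: velocity relative to the water = (1.873, 4.636) m/s; the water relative to ground = (0.241, 0.549) m/s.
Velocity relative to ground = (1.873, 4.636) + (0.241, 0.549) = (2.114, 5.185) m/s.
Speed = |(2.114, 5.185)| = 5.600 m/s.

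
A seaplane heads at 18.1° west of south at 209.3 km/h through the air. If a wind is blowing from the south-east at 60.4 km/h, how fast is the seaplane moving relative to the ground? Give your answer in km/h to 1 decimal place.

189.8 km/h

Taking east as x and north as y: velocity relative to the air = (-65.025, -198.943) km/h; the air relative to ground = (-42.709, 42.709) km/h.
Velocity relative to ground = (-65.025, -198.943) + (-42.709, 42.709) = (-107.734, -156.234) km/h.
Speed = |(-107.734, -156.234)| = 189.778 km/h.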